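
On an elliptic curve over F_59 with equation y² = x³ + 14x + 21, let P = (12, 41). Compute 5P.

Double-and-add on 5 = (101)₂. Start with P = (12, 41) for the leading 1-bit.
double: tangent at (12, 41): λ = (3·12² + 14)/(2·41) ≡ 33/23. 23⁻¹ ≡ 18 (mod 59), so λ ≡ 33·18 ≡ 4.
  x = λ² - 12 - 12 = 16 - 24 ≡ 51; y = λ·(12 - 51) - 41 ≡ 39. → (51, 39)
double: tangent at (51, 39): λ = (3·51² + 14)/(2·39) ≡ 29/19. 19⁻¹ ≡ 28 (mod 59) since 19·28 = 532 ≡ 1, so λ ≡ 29·28 ≡ 45.
  x = λ² - 51 - 51 = 2025 - 102 ≡ 35; y = λ·(51 - 35) - 39 ≡ 32. → (35, 32)
add P: (35, 32) + (12, 41). λ = (41 - 32)/(12 - 35) ≡ 9/36 mod 59. 36⁻¹ ≡ 41 (mod 59), so λ ≡ 15.
  x = λ² - 35 - 12 = 225 - 47 ≡ 1; y = λ·(35 - 1) - 32 ≡ 6. → (1, 6)

(1, 6)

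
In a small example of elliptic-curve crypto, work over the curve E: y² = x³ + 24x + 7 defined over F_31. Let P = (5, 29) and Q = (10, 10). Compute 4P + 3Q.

First 4P:
Double-and-add on 4 = (100)₂. Start with P = (5, 29) for the leading 1-bit.
double: tangent at (5, 29): λ = (3·5² + 24)/(2·29) ≡ 6/27. 27⁻¹ ≡ 23 (mod 31), so λ ≡ 6·23 ≡ 14.
  x = λ² - 5 - 5 = 196 - 10 ≡ 0; y = λ·(5 - 0) - 29 ≡ 10. → (0, 10)
double: tangent at (0, 10): λ = (3·0² + 24)/(2·10) ≡ 24/20. 20⁻¹ ≡ 14 (mod 31), so λ ≡ 24·14 ≡ 26.
  x = λ² - 0 - 0 = 676 - 0 ≡ 25; y = λ·(0 - 25) - 10 ≡ 22. → (25, 22)
4P = (25, 22).
Next 3Q:
Repeated addition: build up to 3Q.
2Q: tangent at (10, 10): λ = (3·10² + 24)/(2·10) ≡ 14/20. 20⁻¹ ≡ 14 (mod 31) since 20·14 = 280 ≡ 1, so λ ≡ 14·14 ≡ 10.
  x = λ² - 10 - 10 = 100 - 20 ≡ 18; y = λ·(10 - 18) - 10 ≡ 3. → (18, 3)
3Q: (18, 3) + (10, 10). λ = (10 - 3)/(10 - 18) ≡ 7/23 mod 31. 23⁻¹ ≡ 27 (mod 31) since 23·27 = 621 ≡ 1, so λ ≡ 3.
  x = λ² - 18 - 10 = 9 - 28 ≡ 12; y = λ·(18 - 12) - 3 ≡ 15. → (12, 15)
3Q = (12, 15).
Finally 4P + 3Q:
(25, 22) + (12, 15). λ = (15 - 22)/(12 - 25) ≡ 24/18 mod 31. 18⁻¹ ≡ 19 (mod 31), so λ ≡ 22.
  x = λ² - 25 - 12 = 484 - 37 ≡ 13; y = λ·(25 - 13) - 22 ≡ 25. → (13, 25)

(13, 25)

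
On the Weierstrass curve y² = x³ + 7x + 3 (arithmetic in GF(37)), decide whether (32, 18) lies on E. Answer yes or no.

y² = 18² ≡ 28; x³ + 7x + 3 = 32995 ≡ 28 (mod 37). 28 = 28.

yes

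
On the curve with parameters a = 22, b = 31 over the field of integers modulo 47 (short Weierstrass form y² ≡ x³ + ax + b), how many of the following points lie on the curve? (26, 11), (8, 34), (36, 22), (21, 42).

(26, 11): 11² ≡ 27, rhs ≡ 37 → off.
(8, 34): 34² ≡ 28, rhs ≡ 14 → off.
(36, 22): 22² ≡ 14, rhs ≡ 9 → off.
(21, 42): 42² ≡ 25, rhs ≡ 25 → on.

1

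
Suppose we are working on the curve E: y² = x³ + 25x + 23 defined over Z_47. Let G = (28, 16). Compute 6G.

Double-and-add on 6 = (110)₂. Start with G = (28, 16) for the leading 1-bit.
double: tangent at (28, 16): λ = (3·28² + 25)/(2·16) ≡ 27/32. 32⁻¹ ≡ 25 (mod 47), so λ ≡ 27·25 ≡ 17.
  x = λ² - 28 - 28 = 289 - 56 ≡ 45; y = λ·(28 - 45) - 16 ≡ 24. → (45, 24)
add G: (45, 24) + (28, 16). λ = (16 - 24)/(28 - 45) ≡ 39/30 mod 47. 30⁻¹ ≡ 11 (mod 47), so λ ≡ 6.
  x = λ² - 45 - 28 = 36 - 73 ≡ 10; y = λ·(45 - 10) - 24 ≡ 45. → (10, 45)
double: tangent at (10, 45): λ = (3·10² + 25)/(2·45) ≡ 43/43. 43⁻¹ ≡ 35 (mod 47), so λ ≡ 43·35 ≡ 1.
  x = λ² - 10 - 10 = 1 - 20 ≡ 28; y = λ·(10 - 28) - 45 ≡ 31. → (28, 31)

(28, 31)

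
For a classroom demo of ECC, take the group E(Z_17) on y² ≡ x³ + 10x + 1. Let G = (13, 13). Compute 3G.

Repeated addition: build up to 3G.
2G: tangent at (13, 13): λ = (3·13² + 10)/(2·13) ≡ 7/9. 9⁻¹ ≡ 2 (mod 17), so λ ≡ 7·2 ≡ 14.
  x = λ² - 13 - 13 = 196 - 26 ≡ 0; y = λ·(13 - 0) - 13 ≡ 16. → (0, 16)
3G: (0, 16) + (13, 13). λ = (13 - 16)/(13 - 0) ≡ 14/13 mod 17. 13⁻¹ ≡ 4 (mod 17), so λ ≡ 5.
  x = λ² - 0 - 13 = 25 - 13 ≡ 12; y = λ·(0 - 12) - 16 ≡ 9. → (12, 9)

(12, 9)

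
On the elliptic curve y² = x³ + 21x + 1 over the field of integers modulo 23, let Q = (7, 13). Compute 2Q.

(17, 2)

tangent at (7, 13): λ = (3·7² + 21)/(2·13) ≡ 7/3. 3⁻¹ ≡ 8 (mod 23), so λ ≡ 7·8 ≡ 10.
  x = λ² - 7 - 7 = 100 - 14 ≡ 17; y = λ·(7 - 17) - 13 ≡ 2. → (17, 2)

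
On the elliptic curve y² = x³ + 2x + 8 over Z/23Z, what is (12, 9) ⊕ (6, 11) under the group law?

(0, 10)

(12, 9) + (6, 11). λ = (11 - 9)/(6 - 12) ≡ 2/17 mod 23. 17⁻¹ ≡ 19 (mod 23) since 17·19 = 323 ≡ 1, so λ ≡ 15.
  x = λ² - 12 - 6 = 225 - 18 ≡ 0; y = λ·(12 - 0) - 9 ≡ 10. → (0, 10)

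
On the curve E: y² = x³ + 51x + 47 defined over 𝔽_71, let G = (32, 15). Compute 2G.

(44, 28)

tangent at (32, 15): λ = (3·32² + 51)/(2·15) ≡ 70/30. 30⁻¹ ≡ 45 (mod 71) since 30·45 = 1350 ≡ 1, so λ ≡ 70·45 ≡ 26.
  x = λ² - 32 - 32 = 676 - 64 ≡ 44; y = λ·(32 - 44) - 15 ≡ 28. → (44, 28)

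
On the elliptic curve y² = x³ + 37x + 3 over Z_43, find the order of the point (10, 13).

2P: tangent at (10, 13): λ = (3·10² + 37)/(2·13) ≡ 36/26. 26⁻¹ ≡ 5 (mod 43), so λ ≡ 36·5 ≡ 8.
  x = λ² - 10 - 10 = 64 - 20 ≡ 1; y = λ·(10 - 1) - 13 ≡ 16. → (1, 16)
3P: (1, 16) + (10, 13). λ = (13 - 16)/(10 - 1) ≡ 40/9 mod 43. 9⁻¹ ≡ 24 (mod 43), so λ ≡ 14.
  x = λ² - 1 - 10 = 196 - 11 ≡ 13; y = λ·(1 - 13) - 16 ≡ 31. → (13, 31)
4P: (13, 31) + (10, 13). λ = (13 - 31)/(10 - 13) ≡ 25/40 mod 43. 40⁻¹ ≡ 14 (mod 43), so λ ≡ 6.
  x = λ² - 13 - 10 = 36 - 23 ≡ 13; y = λ·(13 - 13) - 31 ≡ 12. → (13, 12)
5P: (13, 12) + (10, 13). λ = (13 - 12)/(10 - 13) ≡ 1/40 mod 43. 40⁻¹ ≡ 14 (mod 43) since 40·14 = 560 ≡ 1, so λ ≡ 14.
  x = λ² - 13 - 10 = 196 - 23 ≡ 1; y = λ·(13 - 1) - 12 ≡ 27. → (1, 27)
6P: (1, 27) + (10, 13). λ = (13 - 27)/(10 - 1) ≡ 29/9 mod 43. 9⁻¹ ≡ 24 (mod 43) since 9·24 = 216 ≡ 1, so λ ≡ 8.
  x = λ² - 1 - 10 = 64 - 11 ≡ 10; y = λ·(1 - 10) - 27 ≡ 30. → (10, 30)
7P: (10, 30) + (10, 13): same x and y₁ ≡ -y₂, so the sum is ∞.
7P = ∞, so the order is 7.

7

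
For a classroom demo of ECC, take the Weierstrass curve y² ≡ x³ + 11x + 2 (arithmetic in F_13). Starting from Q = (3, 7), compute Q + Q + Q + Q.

Double-and-add on 4 = (100)₂. Start with Q = (3, 7) for the leading 1-bit.
double: tangent at (3, 7): λ = (3·3² + 11)/(2·7) ≡ 12/1. 1⁻¹ ≡ 1 (mod 13) since 1·1 = 1 ≡ 1, so λ ≡ 12·1 ≡ 12.
  x = λ² - 3 - 3 = 144 - 6 ≡ 8; y = λ·(3 - 8) - 7 ≡ 11. → (8, 11)
double: tangent at (8, 11): λ = (3·8² + 11)/(2·11) ≡ 8/9. 9⁻¹ ≡ 3 (mod 13), so λ ≡ 8·3 ≡ 11.
  x = λ² - 8 - 8 = 121 - 16 ≡ 1; y = λ·(8 - 1) - 11 ≡ 1. → (1, 1)

(1, 1)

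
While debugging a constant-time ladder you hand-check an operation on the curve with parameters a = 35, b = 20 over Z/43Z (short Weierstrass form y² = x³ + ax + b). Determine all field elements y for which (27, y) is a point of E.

none

x³ + 35x + 20 = 20648 ≡ 8 (mod 43).
8 is a non-residue mod 43; no y exists.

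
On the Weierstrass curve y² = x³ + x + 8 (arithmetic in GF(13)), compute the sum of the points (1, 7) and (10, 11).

(1, 7) + (10, 11). λ = (11 - 7)/(10 - 1) ≡ 4/9 mod 13. 9⁻¹ ≡ 3 (mod 13), so λ ≡ 12.
  x = λ² - 1 - 10 = 144 - 11 ≡ 3; y = λ·(1 - 3) - 7 ≡ 8. → (3, 8)

(3, 8)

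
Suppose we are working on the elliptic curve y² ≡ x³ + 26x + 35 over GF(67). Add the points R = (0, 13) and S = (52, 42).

(64, 8)

(0, 13) + (52, 42). λ = (42 - 13)/(52 - 0) ≡ 29/52 mod 67. 52⁻¹ ≡ 58 (mod 67) since 52·58 = 3016 ≡ 1, so λ ≡ 7.
  x = λ² - 0 - 52 = 49 - 52 ≡ 64; y = λ·(0 - 64) - 13 ≡ 8. → (64, 8)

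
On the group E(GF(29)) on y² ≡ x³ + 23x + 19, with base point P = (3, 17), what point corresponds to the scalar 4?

(19, 23)

Double-and-add on 4 = (100)₂. Start with P = (3, 17) for the leading 1-bit.
double: tangent at (3, 17): λ = (3·3² + 23)/(2·17) ≡ 21/5. 5⁻¹ ≡ 6 (mod 29) since 5·6 = 30 ≡ 1, so λ ≡ 21·6 ≡ 10.
  x = λ² - 3 - 3 = 100 - 6 ≡ 7; y = λ·(3 - 7) - 17 ≡ 1. → (7, 1)
double: tangent at (7, 1): λ = (3·7² + 23)/(2·1) ≡ 25/2. 2⁻¹ ≡ 15 (mod 29), so λ ≡ 25·15 ≡ 27.
  x = λ² - 7 - 7 = 729 - 14 ≡ 19; y = λ·(7 - 19) - 1 ≡ 23. → (19, 23)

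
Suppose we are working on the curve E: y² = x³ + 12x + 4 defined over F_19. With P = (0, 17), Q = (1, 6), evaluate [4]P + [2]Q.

First 4P:
Repeated addition: build up to 4P.
2P: tangent at (0, 17): λ = (3·0² + 12)/(2·17) ≡ 12/15. 15⁻¹ ≡ 14 (mod 19), so λ ≡ 12·14 ≡ 16.
  x = λ² - 0 - 0 = 256 - 0 ≡ 9; y = λ·(0 - 9) - 17 ≡ 10. → (9, 10)
3P: (9, 10) + (0, 17). λ = (17 - 10)/(0 - 9) ≡ 7/10 mod 19. 10⁻¹ ≡ 2 (mod 19) since 10·2 = 20 ≡ 1, so λ ≡ 14.
  x = λ² - 9 - 0 = 196 - 9 ≡ 16; y = λ·(9 - 16) - 10 ≡ 6. → (16, 6)
4P: (16, 6) + (0, 17). λ = (17 - 6)/(0 - 16) ≡ 11/3 mod 19. 3⁻¹ ≡ 13 (mod 19), so λ ≡ 10.
  x = λ² - 16 - 0 = 100 - 16 ≡ 8; y = λ·(16 - 8) - 6 ≡ 17. → (8, 17)
4P = (8, 17).
Next 2Q:
Repeated addition: build up to 2Q.
2Q: tangent at (1, 6): λ = (3·1² + 12)/(2·6) ≡ 15/12. 12⁻¹ ≡ 8 (mod 19), so λ ≡ 15·8 ≡ 6.
  x = λ² - 1 - 1 = 36 - 2 ≡ 15; y = λ·(1 - 15) - 6 ≡ 5. → (15, 5)
2Q = (15, 5).
Finally 4P + 2Q:
(8, 17) + (15, 5). λ = (5 - 17)/(15 - 8) ≡ 7/7 mod 19. 7⁻¹ ≡ 11 (mod 19), so λ ≡ 1.
  x = λ² - 8 - 15 = 1 - 23 ≡ 16; y = λ·(8 - 16) - 17 ≡ 13. → (16, 13)

(16, 13)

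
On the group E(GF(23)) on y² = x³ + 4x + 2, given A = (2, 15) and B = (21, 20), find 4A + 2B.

First 4A:
Double-and-add on 4 = (100)₂. Start with A = (2, 15) for the leading 1-bit.
double: tangent at (2, 15): λ = (3·2² + 4)/(2·15) ≡ 16/7. 7⁻¹ ≡ 10 (mod 23), so λ ≡ 16·10 ≡ 22.
  x = λ² - 2 - 2 = 484 - 4 ≡ 20; y = λ·(2 - 20) - 15 ≡ 3. → (20, 3)
double: tangent at (20, 3): λ = (3·20² + 4)/(2·3) ≡ 8/6. 6⁻¹ ≡ 4 (mod 23) since 6·4 = 24 ≡ 1, so λ ≡ 8·4 ≡ 9.
  x = λ² - 20 - 20 = 81 - 40 ≡ 18; y = λ·(20 - 18) - 3 ≡ 15. → (18, 15)
4A = (18, 15).
Next 2B:
Repeated addition: build up to 2B.
2B: tangent at (21, 20): λ = (3·21² + 4)/(2·20) ≡ 16/17. 17⁻¹ ≡ 19 (mod 23), so λ ≡ 16·19 ≡ 5.
  x = λ² - 21 - 21 = 25 - 42 ≡ 6; y = λ·(21 - 6) - 20 ≡ 9. → (6, 9)
2B = (6, 9).
Finally 4A + 2B:
(18, 15) + (6, 9). λ = (9 - 15)/(6 - 18) ≡ 17/11 mod 23. 11⁻¹ ≡ 21 (mod 23), so λ ≡ 12.
  x = λ² - 18 - 6 = 144 - 24 ≡ 5; y = λ·(18 - 5) - 15 ≡ 3. → (5, 3)

(5, 3)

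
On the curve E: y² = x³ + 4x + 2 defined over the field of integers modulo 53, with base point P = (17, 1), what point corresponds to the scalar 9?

O

Double-and-add on 9 = (1001)₂. Start with P = (17, 1) for the leading 1-bit.
double: tangent at (17, 1): λ = (3·17² + 4)/(2·1) ≡ 23/2. 2⁻¹ ≡ 27 (mod 53) since 2·27 = 54 ≡ 1, so λ ≡ 23·27 ≡ 38.
  x = λ² - 17 - 17 = 1444 - 34 ≡ 32; y = λ·(17 - 32) - 1 ≡ 12. → (32, 12)
double: tangent at (32, 12): λ = (3·32² + 4)/(2·12) ≡ 2/24. 24⁻¹ ≡ 42 (mod 53) since 24·42 = 1008 ≡ 1, so λ ≡ 2·42 ≡ 31.
  x = λ² - 32 - 32 = 961 - 64 ≡ 49; y = λ·(32 - 49) - 12 ≡ 44. → (49, 44)
double: tangent at (49, 44): λ = (3·49² + 4)/(2·44) ≡ 52/35. 35⁻¹ ≡ 50 (mod 53), so λ ≡ 52·50 ≡ 3.
  x = λ² - 49 - 49 = 9 - 98 ≡ 17; y = λ·(49 - 17) - 44 ≡ 52. → (17, 52)
add P: (17, 52) + (17, 1): same x and y₁ ≡ -y₂, so the sum is O.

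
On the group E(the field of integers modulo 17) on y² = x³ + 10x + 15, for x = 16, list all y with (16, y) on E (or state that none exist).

x³ + 10x + 15 = 4271 ≡ 4 (mod 17).
Square roots of 4 mod 17: 2 and 15 (since 2² = 4 ≡ 4).

2, 15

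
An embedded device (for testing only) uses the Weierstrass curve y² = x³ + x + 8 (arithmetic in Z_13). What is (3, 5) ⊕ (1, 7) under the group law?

(10, 2)

(3, 5) + (1, 7). λ = (7 - 5)/(1 - 3) ≡ 2/11 mod 13. 11⁻¹ ≡ 6 (mod 13), so λ ≡ 12.
  x = λ² - 3 - 1 = 144 - 4 ≡ 10; y = λ·(3 - 10) - 5 ≡ 2. → (10, 2)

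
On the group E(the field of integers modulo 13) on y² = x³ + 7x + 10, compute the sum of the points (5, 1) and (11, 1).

(5, 1) + (11, 1). λ = (1 - 1)/(11 - 5) ≡ 0/6 mod 13. 6⁻¹ ≡ 11 (mod 13) since 6·11 = 66 ≡ 1, so λ ≡ 0.
  x = λ² - 5 - 11 = 0 - 16 ≡ 10; y = λ·(5 - 10) - 1 ≡ 12. → (10, 12)

(10, 12)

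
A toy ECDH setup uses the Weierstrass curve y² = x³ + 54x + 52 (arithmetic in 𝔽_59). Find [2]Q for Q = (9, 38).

(1, 15)

tangent at (9, 38): λ = (3·9² + 54)/(2·38) ≡ 2/17. 17⁻¹ ≡ 7 (mod 59) since 17·7 = 119 ≡ 1, so λ ≡ 2·7 ≡ 14.
  x = λ² - 9 - 9 = 196 - 18 ≡ 1; y = λ·(9 - 1) - 38 ≡ 15. → (1, 15)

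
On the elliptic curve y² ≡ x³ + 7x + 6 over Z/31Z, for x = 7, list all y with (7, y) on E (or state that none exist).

none

x³ + 7x + 6 = 398 ≡ 26 (mod 31).
26 is a non-residue mod 31; no y exists.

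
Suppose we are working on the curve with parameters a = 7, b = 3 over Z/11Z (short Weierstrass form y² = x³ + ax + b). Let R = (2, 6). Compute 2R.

tangent at (2, 6): λ = (3·2² + 7)/(2·6) ≡ 8/1. 1⁻¹ ≡ 1 (mod 11), so λ ≡ 8·1 ≡ 8.
  x = λ² - 2 - 2 = 64 - 4 ≡ 5; y = λ·(2 - 5) - 6 ≡ 3. → (5, 3)

(5, 3)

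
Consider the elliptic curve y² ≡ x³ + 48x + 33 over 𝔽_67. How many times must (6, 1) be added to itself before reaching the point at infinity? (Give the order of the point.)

2P: tangent at (6, 1): λ = (3·6² + 48)/(2·1) ≡ 22/2. 2⁻¹ ≡ 34 (mod 67) since 2·34 = 68 ≡ 1, so λ ≡ 22·34 ≡ 11.
  x = λ² - 6 - 6 = 121 - 12 ≡ 42; y = λ·(6 - 42) - 1 ≡ 5. → (42, 5)
3P: (42, 5) + (6, 1). λ = (1 - 5)/(6 - 42) ≡ 63/31 mod 67. 31⁻¹ ≡ 13 (mod 67), so λ ≡ 15.
  x = λ² - 42 - 6 = 225 - 48 ≡ 43; y = λ·(42 - 43) - 5 ≡ 47. → (43, 47)
4P: (43, 47) + (6, 1). λ = (1 - 47)/(6 - 43) ≡ 21/30 mod 67. 30⁻¹ ≡ 38 (mod 67) since 30·38 = 1140 ≡ 1, so λ ≡ 61.
  x = λ² - 43 - 6 = 3721 - 49 ≡ 54; y = λ·(43 - 54) - 47 ≡ 19. → (54, 19)
5P: (54, 19) + (6, 1). λ = (1 - 19)/(6 - 54) ≡ 49/19 mod 67. 19⁻¹ ≡ 60 (mod 67), so λ ≡ 59.
  x = λ² - 54 - 6 = 3481 - 60 ≡ 4; y = λ·(54 - 4) - 19 ≡ 50. → (4, 50)
6P: (4, 50) + (6, 1). λ = (1 - 50)/(6 - 4) ≡ 18/2 mod 67. 2⁻¹ ≡ 34 (mod 67) since 2·34 = 68 ≡ 1, so λ ≡ 9.
  x = λ² - 4 - 6 = 81 - 10 ≡ 4; y = λ·(4 - 4) - 50 ≡ 17. → (4, 17)
7P: (4, 17) + (6, 1). λ = (1 - 17)/(6 - 4) ≡ 51/2 mod 67. 2⁻¹ ≡ 34 (mod 67), so λ ≡ 59.
  x = λ² - 4 - 6 = 3481 - 10 ≡ 54; y = λ·(4 - 54) - 17 ≡ 48. → (54, 48)
8P: (54, 48) + (6, 1). λ = (1 - 48)/(6 - 54) ≡ 20/19 mod 67. 19⁻¹ ≡ 60 (mod 67), so λ ≡ 61.
  x = λ² - 54 - 6 = 3721 - 60 ≡ 43; y = λ·(54 - 43) - 48 ≡ 20. → (43, 20)
9P: (43, 20) + (6, 1). λ = (1 - 20)/(6 - 43) ≡ 48/30 mod 67. 30⁻¹ ≡ 38 (mod 67), so λ ≡ 15.
  x = λ² - 43 - 6 = 225 - 49 ≡ 42; y = λ·(43 - 42) - 20 ≡ 62. → (42, 62)
10P: (42, 62) + (6, 1). λ = (1 - 62)/(6 - 42) ≡ 6/31 mod 67. 31⁻¹ ≡ 13 (mod 67), so λ ≡ 11.
  x = λ² - 42 - 6 = 121 - 48 ≡ 6; y = λ·(42 - 6) - 62 ≡ 66. → (6, 66)
11P: (6, 66) + (6, 1): same x and y₁ ≡ -y₂, so the sum is the point at infinity.
11P = the point at infinity, so the order is 11.

11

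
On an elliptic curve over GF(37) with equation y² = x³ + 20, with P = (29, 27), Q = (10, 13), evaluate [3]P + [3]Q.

(14, 10)

First 3P:
Repeated addition: build up to 3P.
2P: tangent at (29, 27): λ = (3·29² + 0)/(2·27) ≡ 7/17. 17⁻¹ ≡ 24 (mod 37), so λ ≡ 7·24 ≡ 20.
  x = λ² - 29 - 29 = 400 - 58 ≡ 9; y = λ·(29 - 9) - 27 ≡ 3. → (9, 3)
3P: (9, 3) + (29, 27). λ = (27 - 3)/(29 - 9) ≡ 24/20 mod 37. 20⁻¹ ≡ 13 (mod 37) since 20·13 = 260 ≡ 1, so λ ≡ 16.
  x = λ² - 9 - 29 = 256 - 38 ≡ 33; y = λ·(9 - 33) - 3 ≡ 20. → (33, 20)
3P = (33, 20).
Next 3Q:
Repeated addition: build up to 3Q.
2Q: tangent at (10, 13): λ = (3·10² + 0)/(2·13) ≡ 4/26. 26⁻¹ ≡ 10 (mod 37), so λ ≡ 4·10 ≡ 3.
  x = λ² - 10 - 10 = 9 - 20 ≡ 26; y = λ·(10 - 26) - 13 ≡ 13. → (26, 13)
3Q: (26, 13) + (10, 13). λ = (13 - 13)/(10 - 26) ≡ 0/21 mod 37. 21⁻¹ ≡ 30 (mod 37) since 21·30 = 630 ≡ 1, so λ ≡ 0.
  x = λ² - 26 - 10 = 0 - 36 ≡ 1; y = λ·(26 - 1) - 13 ≡ 24. → (1, 24)
3Q = (1, 24).
Finally 3P + 3Q:
(33, 20) + (1, 24). λ = (24 - 20)/(1 - 33) ≡ 4/5 mod 37. 5⁻¹ ≡ 15 (mod 37), so λ ≡ 23.
  x = λ² - 33 - 1 = 529 - 34 ≡ 14; y = λ·(33 - 14) - 20 ≡ 10. → (14, 10)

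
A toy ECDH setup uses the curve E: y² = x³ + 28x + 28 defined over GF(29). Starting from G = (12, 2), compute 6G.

Repeated addition: build up to 6G.
2G: tangent at (12, 2): λ = (3·12² + 28)/(2·2) ≡ 25/4. 4⁻¹ ≡ 22 (mod 29) since 4·22 = 88 ≡ 1, so λ ≡ 25·22 ≡ 28.
  x = λ² - 12 - 12 = 784 - 24 ≡ 6; y = λ·(12 - 6) - 2 ≡ 21. → (6, 21)
3G: (6, 21) + (12, 2). λ = (2 - 21)/(12 - 6) ≡ 10/6 mod 29. 6⁻¹ ≡ 5 (mod 29) since 6·5 = 30 ≡ 1, so λ ≡ 21.
  x = λ² - 6 - 12 = 441 - 18 ≡ 17; y = λ·(6 - 17) - 21 ≡ 9. → (17, 9)
4G: (17, 9) + (12, 2). λ = (2 - 9)/(12 - 17) ≡ 22/24 mod 29. 24⁻¹ ≡ 23 (mod 29), so λ ≡ 13.
  x = λ² - 17 - 12 = 169 - 29 ≡ 24; y = λ·(17 - 24) - 9 ≡ 16. → (24, 16)
5G: (24, 16) + (12, 2). λ = (2 - 16)/(12 - 24) ≡ 15/17 mod 29. 17⁻¹ ≡ 12 (mod 29) since 17·12 = 204 ≡ 1, so λ ≡ 6.
  x = λ² - 24 - 12 = 36 - 36 ≡ 0; y = λ·(24 - 0) - 16 ≡ 12. → (0, 12)
6G: (0, 12) + (12, 2). λ = (2 - 12)/(12 - 0) ≡ 19/12 mod 29. 12⁻¹ ≡ 17 (mod 29), so λ ≡ 4.
  x = λ² - 0 - 12 = 16 - 12 ≡ 4; y = λ·(0 - 4) - 12 ≡ 1. → (4, 1)

(4, 1)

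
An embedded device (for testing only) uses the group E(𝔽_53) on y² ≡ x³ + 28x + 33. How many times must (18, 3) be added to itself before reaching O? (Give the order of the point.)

5

2P: tangent at (18, 3): λ = (3·18² + 28)/(2·3) ≡ 46/6. 6⁻¹ ≡ 9 (mod 53) since 6·9 = 54 ≡ 1, so λ ≡ 46·9 ≡ 43.
  x = λ² - 18 - 18 = 1849 - 36 ≡ 11; y = λ·(18 - 11) - 3 ≡ 33. → (11, 33)
3P: (11, 33) + (18, 3). λ = (3 - 33)/(18 - 11) ≡ 23/7 mod 53. 7⁻¹ ≡ 38 (mod 53), so λ ≡ 26.
  x = λ² - 11 - 18 = 676 - 29 ≡ 11; y = λ·(11 - 11) - 33 ≡ 20. → (11, 20)
4P: (11, 20) + (18, 3). λ = (3 - 20)/(18 - 11) ≡ 36/7 mod 53. 7⁻¹ ≡ 38 (mod 53), so λ ≡ 43.
  x = λ² - 11 - 18 = 1849 - 29 ≡ 18; y = λ·(11 - 18) - 20 ≡ 50. → (18, 50)
5P: (18, 50) + (18, 3): same x and y₁ ≡ -y₂, so the sum is O.
5P = O, so the order is 5.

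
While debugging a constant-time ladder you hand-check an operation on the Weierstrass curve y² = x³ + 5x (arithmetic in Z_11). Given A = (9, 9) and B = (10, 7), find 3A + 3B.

First 3A:
Repeated addition: build up to 3A.
2A: tangent at (9, 9): λ = (3·9² + 5)/(2·9) ≡ 6/7. 7⁻¹ ≡ 8 (mod 11) since 7·8 = 56 ≡ 1, so λ ≡ 6·8 ≡ 4.
  x = λ² - 9 - 9 = 16 - 18 ≡ 9; y = λ·(9 - 9) - 9 ≡ 2. → (9, 2)
3A: (9, 2) + (9, 9): same x and y₁ ≡ -y₂, so the sum is 𝒪.
3A = 𝒪.
Next 3B:
Repeated addition: build up to 3B.
2B: tangent at (10, 7): λ = (3·10² + 5)/(2·7) ≡ 8/3. 3⁻¹ ≡ 4 (mod 11), so λ ≡ 8·4 ≡ 10.
  x = λ² - 10 - 10 = 100 - 20 ≡ 3; y = λ·(10 - 3) - 7 ≡ 8. → (3, 8)
3B: (3, 8) + (10, 7). λ = (7 - 8)/(10 - 3) ≡ 10/7 mod 11. 7⁻¹ ≡ 8 (mod 11), so λ ≡ 3.
  x = λ² - 3 - 10 = 9 - 13 ≡ 7; y = λ·(3 - 7) - 8 ≡ 2. → (7, 2)
3B = (7, 2).
Finally 3A + 3B:
𝒪 + (7, 2) = (7, 2) (identity).

(7, 2)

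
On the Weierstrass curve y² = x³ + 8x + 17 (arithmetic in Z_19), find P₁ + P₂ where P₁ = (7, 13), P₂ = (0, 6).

(13, 0)

(7, 13) + (0, 6). λ = (6 - 13)/(0 - 7) ≡ 12/12 mod 19. 12⁻¹ ≡ 8 (mod 19), so λ ≡ 1.
  x = λ² - 7 - 0 = 1 - 7 ≡ 13; y = λ·(7 - 13) - 13 ≡ 0. → (13, 0)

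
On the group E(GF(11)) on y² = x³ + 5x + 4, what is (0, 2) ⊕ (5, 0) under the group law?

(0, 2) + (5, 0). λ = (0 - 2)/(5 - 0) ≡ 9/5 mod 11. 5⁻¹ ≡ 9 (mod 11), so λ ≡ 4.
  x = λ² - 0 - 5 = 16 - 5 ≡ 0; y = λ·(0 - 0) - 2 ≡ 9. → (0, 9)

(0, 9)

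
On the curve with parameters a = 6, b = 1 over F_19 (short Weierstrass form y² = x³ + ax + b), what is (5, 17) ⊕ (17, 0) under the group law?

(6, 5)

(5, 17) + (17, 0). λ = (0 - 17)/(17 - 5) ≡ 2/12 mod 19. 12⁻¹ ≡ 8 (mod 19), so λ ≡ 16.
  x = λ² - 5 - 17 = 256 - 22 ≡ 6; y = λ·(5 - 6) - 17 ≡ 5. → (6, 5)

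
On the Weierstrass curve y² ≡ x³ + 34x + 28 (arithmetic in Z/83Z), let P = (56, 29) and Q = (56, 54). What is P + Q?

O

The two points share x = 56 and their y-coordinates satisfy 29 + 54 ≡ 0 (mod 83), so they are inverses. Their sum is the point at infinity.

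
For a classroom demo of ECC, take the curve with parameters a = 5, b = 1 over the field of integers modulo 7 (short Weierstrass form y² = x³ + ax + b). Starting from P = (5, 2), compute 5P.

(5, 5)

Repeated addition: build up to 5P.
2P: tangent at (5, 2): λ = (3·5² + 5)/(2·2) ≡ 3/4. 4⁻¹ ≡ 2 (mod 7), so λ ≡ 3·2 ≡ 6.
  x = λ² - 5 - 5 = 36 - 10 ≡ 5; y = λ·(5 - 5) - 2 ≡ 5. → (5, 5)
3P: (5, 5) + (5, 2): same x and y₁ ≡ -y₂, so the sum is the point at infinity.
4P: the point at infinity + (5, 2) = (5, 2) (identity).
5P: tangent at (5, 2): λ = (3·5² + 5)/(2·2) ≡ 3/4. 4⁻¹ ≡ 2 (mod 7), so λ ≡ 3·2 ≡ 6.
  x = λ² - 5 - 5 = 36 - 10 ≡ 5; y = λ·(5 - 5) - 2 ≡ 5. → (5, 5)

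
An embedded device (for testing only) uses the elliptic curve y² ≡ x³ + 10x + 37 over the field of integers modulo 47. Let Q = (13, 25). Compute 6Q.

Double-and-add on 6 = (110)₂. Start with Q = (13, 25) for the leading 1-bit.
double: tangent at (13, 25): λ = (3·13² + 10)/(2·25) ≡ 0/3. 3⁻¹ ≡ 16 (mod 47), so λ ≡ 0·16 ≡ 0.
  x = λ² - 13 - 13 = 0 - 26 ≡ 21; y = λ·(13 - 21) - 25 ≡ 22. → (21, 22)
add Q: (21, 22) + (13, 25). λ = (25 - 22)/(13 - 21) ≡ 3/39 mod 47. 39⁻¹ ≡ 41 (mod 47), so λ ≡ 29.
  x = λ² - 21 - 13 = 841 - 34 ≡ 8; y = λ·(21 - 8) - 22 ≡ 26. → (8, 26)
double: tangent at (8, 26): λ = (3·8² + 10)/(2·26) ≡ 14/5. 5⁻¹ ≡ 19 (mod 47), so λ ≡ 14·19 ≡ 31.
  x = λ² - 8 - 8 = 961 - 16 ≡ 5; y = λ·(8 - 5) - 26 ≡ 20. → (5, 20)

(5, 20)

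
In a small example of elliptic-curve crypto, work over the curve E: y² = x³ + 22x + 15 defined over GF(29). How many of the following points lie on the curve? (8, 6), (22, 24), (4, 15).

(8, 6): 6² ≡ 7, rhs ≡ 7 → on.
(22, 24): 24² ≡ 25, rhs ≡ 11 → off.
(4, 15): 15² ≡ 22, rhs ≡ 22 → on.

2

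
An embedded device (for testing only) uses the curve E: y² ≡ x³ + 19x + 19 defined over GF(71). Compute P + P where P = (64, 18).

(46, 65)

tangent at (64, 18): λ = (3·64² + 19)/(2·18) ≡ 24/36. 36⁻¹ ≡ 2 (mod 71) since 36·2 = 72 ≡ 1, so λ ≡ 24·2 ≡ 48.
  x = λ² - 64 - 64 = 2304 - 128 ≡ 46; y = λ·(64 - 46) - 18 ≡ 65. → (46, 65)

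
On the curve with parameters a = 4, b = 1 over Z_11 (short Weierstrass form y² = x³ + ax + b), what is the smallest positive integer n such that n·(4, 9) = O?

9

2P: tangent at (4, 9): λ = (3·4² + 4)/(2·9) ≡ 8/7. 7⁻¹ ≡ 8 (mod 11) since 7·8 = 56 ≡ 1, so λ ≡ 8·8 ≡ 9.
  x = λ² - 4 - 4 = 81 - 8 ≡ 7; y = λ·(4 - 7) - 9 ≡ 8. → (7, 8)
3P: (7, 8) + (4, 9). λ = (9 - 8)/(4 - 7) ≡ 1/8 mod 11. 8⁻¹ ≡ 7 (mod 11), so λ ≡ 7.
  x = λ² - 7 - 4 = 49 - 11 ≡ 5; y = λ·(7 - 5) - 8 ≡ 6. → (5, 6)
4P: (5, 6) + (4, 9). λ = (9 - 6)/(4 - 5) ≡ 3/10 mod 11. 10⁻¹ ≡ 10 (mod 11), so λ ≡ 8.
  x = λ² - 5 - 4 = 64 - 9 ≡ 0; y = λ·(5 - 0) - 6 ≡ 1. → (0, 1)
5P: (0, 1) + (4, 9). λ = (9 - 1)/(4 - 0) ≡ 8/4 mod 11. 4⁻¹ ≡ 3 (mod 11) since 4·3 = 12 ≡ 1, so λ ≡ 2.
  x = λ² - 0 - 4 = 4 - 4 ≡ 0; y = λ·(0 - 0) - 1 ≡ 10. → (0, 10)
6P: (0, 10) + (4, 9). λ = (9 - 10)/(4 - 0) ≡ 10/4 mod 11. 4⁻¹ ≡ 3 (mod 11), so λ ≡ 8.
  x = λ² - 0 - 4 = 64 - 4 ≡ 5; y = λ·(0 - 5) - 10 ≡ 5. → (5, 5)
7P: (5, 5) + (4, 9). λ = (9 - 5)/(4 - 5) ≡ 4/10 mod 11. 10⁻¹ ≡ 10 (mod 11), so λ ≡ 7.
  x = λ² - 5 - 4 = 49 - 9 ≡ 7; y = λ·(5 - 7) - 5 ≡ 3. → (7, 3)
8P: (7, 3) + (4, 9). λ = (9 - 3)/(4 - 7) ≡ 6/8 mod 11. 8⁻¹ ≡ 7 (mod 11) since 8·7 = 56 ≡ 1, so λ ≡ 9.
  x = λ² - 7 - 4 = 81 - 11 ≡ 4; y = λ·(7 - 4) - 3 ≡ 2. → (4, 2)
9P: (4, 2) + (4, 9): same x and y₁ ≡ -y₂, so the sum is O.
9P = O, so the order is 9.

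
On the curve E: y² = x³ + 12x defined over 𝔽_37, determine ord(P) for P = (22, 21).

2P: tangent at (22, 21): λ = (3·22² + 12)/(2·21) ≡ 21/5. 5⁻¹ ≡ 15 (mod 37), so λ ≡ 21·15 ≡ 19.
  x = λ² - 22 - 22 = 361 - 44 ≡ 21; y = λ·(22 - 21) - 21 ≡ 35. → (21, 35)
3P: (21, 35) + (22, 21). λ = (21 - 35)/(22 - 21) ≡ 23/1 mod 37. 1⁻¹ ≡ 1 (mod 37), so λ ≡ 23.
  x = λ² - 21 - 22 = 529 - 43 ≡ 5; y = λ·(21 - 5) - 35 ≡ 0. → (5, 0)
4P: (5, 0) + (22, 21). λ = (21 - 0)/(22 - 5) ≡ 21/17 mod 37. 17⁻¹ ≡ 24 (mod 37) since 17·24 = 408 ≡ 1, so λ ≡ 23.
  x = λ² - 5 - 22 = 529 - 27 ≡ 21; y = λ·(5 - 21) - 0 ≡ 2. → (21, 2)
5P: (21, 2) + (22, 21). λ = (21 - 2)/(22 - 21) ≡ 19/1 mod 37. 1⁻¹ ≡ 1 (mod 37) since 1·1 = 1 ≡ 1, so λ ≡ 19.
  x = λ² - 21 - 22 = 361 - 43 ≡ 22; y = λ·(21 - 22) - 2 ≡ 16. → (22, 16)
6P: (22, 16) + (22, 21): same x and y₁ ≡ -y₂, so the sum is ∞.
6P = ∞, so the order is 6.

6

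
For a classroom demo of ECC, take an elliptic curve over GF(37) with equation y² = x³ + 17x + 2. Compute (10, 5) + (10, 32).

The two points share x = 10 and their y-coordinates satisfy 5 + 32 ≡ 0 (mod 37), so they are inverses. Their sum is the point at infinity.

O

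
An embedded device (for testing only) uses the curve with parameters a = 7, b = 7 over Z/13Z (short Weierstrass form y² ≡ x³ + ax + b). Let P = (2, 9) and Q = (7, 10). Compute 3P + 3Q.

(2, 4)

First 3P:
Repeated addition: build up to 3P.
2P: tangent at (2, 9): λ = (3·2² + 7)/(2·9) ≡ 6/5. 5⁻¹ ≡ 8 (mod 13) since 5·8 = 40 ≡ 1, so λ ≡ 6·8 ≡ 9.
  x = λ² - 2 - 2 = 81 - 4 ≡ 12; y = λ·(2 - 12) - 9 ≡ 5. → (12, 5)
3P: (12, 5) + (2, 9). λ = (9 - 5)/(2 - 12) ≡ 4/3 mod 13. 3⁻¹ ≡ 9 (mod 13) since 3·9 = 27 ≡ 1, so λ ≡ 10.
  x = λ² - 12 - 2 = 100 - 14 ≡ 8; y = λ·(12 - 8) - 5 ≡ 9. → (8, 9)
3P = (8, 9).
Next 3Q:
Repeated addition: build up to 3Q.
2Q: tangent at (7, 10): λ = (3·7² + 7)/(2·10) ≡ 11/7. 7⁻¹ ≡ 2 (mod 13) since 7·2 = 14 ≡ 1, so λ ≡ 11·2 ≡ 9.
  x = λ² - 7 - 7 = 81 - 14 ≡ 2; y = λ·(7 - 2) - 10 ≡ 9. → (2, 9)
3Q: (2, 9) + (7, 10). λ = (10 - 9)/(7 - 2) ≡ 1/5 mod 13. 5⁻¹ ≡ 8 (mod 13) since 5·8 = 40 ≡ 1, so λ ≡ 8.
  x = λ² - 2 - 7 = 64 - 9 ≡ 3; y = λ·(2 - 3) - 9 ≡ 9. → (3, 9)
3Q = (3, 9).
Finally 3P + 3Q:
(8, 9) + (3, 9). λ = (9 - 9)/(3 - 8) ≡ 0/8 mod 13. 8⁻¹ ≡ 5 (mod 13) since 8·5 = 40 ≡ 1, so λ ≡ 0.
  x = λ² - 8 - 3 = 0 - 11 ≡ 2; y = λ·(8 - 2) - 9 ≡ 4. → (2, 4)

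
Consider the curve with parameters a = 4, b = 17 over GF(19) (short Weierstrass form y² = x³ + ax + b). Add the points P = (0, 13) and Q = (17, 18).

(0, 13) + (17, 18). λ = (18 - 13)/(17 - 0) ≡ 5/17 mod 19. 17⁻¹ ≡ 9 (mod 19), so λ ≡ 7.
  x = λ² - 0 - 17 = 49 - 17 ≡ 13; y = λ·(0 - 13) - 13 ≡ 10. → (13, 10)

(13, 10)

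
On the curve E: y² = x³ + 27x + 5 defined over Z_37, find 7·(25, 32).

(25, 5)

Write G = (25, 32).
Repeated addition: build up to 7G.
2G: tangent at (25, 32): λ = (3·25² + 27)/(2·32) ≡ 15/27. 27⁻¹ ≡ 11 (mod 37) since 27·11 = 297 ≡ 1, so λ ≡ 15·11 ≡ 17.
  x = λ² - 25 - 25 = 289 - 50 ≡ 17; y = λ·(25 - 17) - 32 ≡ 30. → (17, 30)
3G: (17, 30) + (25, 32). λ = (32 - 30)/(25 - 17) ≡ 2/8 mod 37. 8⁻¹ ≡ 14 (mod 37), so λ ≡ 28.
  x = λ² - 17 - 25 = 784 - 42 ≡ 2; y = λ·(17 - 2) - 30 ≡ 20. → (2, 20)
4G: (2, 20) + (25, 32). λ = (32 - 20)/(25 - 2) ≡ 12/23 mod 37. 23⁻¹ ≡ 29 (mod 37), so λ ≡ 15.
  x = λ² - 2 - 25 = 225 - 27 ≡ 13; y = λ·(2 - 13) - 20 ≡ 0. → (13, 0)
5G: (13, 0) + (25, 32). λ = (32 - 0)/(25 - 13) ≡ 32/12 mod 37. 12⁻¹ ≡ 34 (mod 37) since 12·34 = 408 ≡ 1, so λ ≡ 15.
  x = λ² - 13 - 25 = 225 - 38 ≡ 2; y = λ·(13 - 2) - 0 ≡ 17. → (2, 17)
6G: (2, 17) + (25, 32). λ = (32 - 17)/(25 - 2) ≡ 15/23 mod 37. 23⁻¹ ≡ 29 (mod 37), so λ ≡ 28.
  x = λ² - 2 - 25 = 784 - 27 ≡ 17; y = λ·(2 - 17) - 17 ≡ 7. → (17, 7)
7G: (17, 7) + (25, 32). λ = (32 - 7)/(25 - 17) ≡ 25/8 mod 37. 8⁻¹ ≡ 14 (mod 37) since 8·14 = 112 ≡ 1, so λ ≡ 17.
  x = λ² - 17 - 25 = 289 - 42 ≡ 25; y = λ·(17 - 25) - 7 ≡ 5. → (25, 5)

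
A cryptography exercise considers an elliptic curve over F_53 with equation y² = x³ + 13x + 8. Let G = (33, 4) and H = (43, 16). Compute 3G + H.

First 3G:
Repeated addition: build up to 3G.
2G: tangent at (33, 4): λ = (3·33² + 13)/(2·4) ≡ 47/8. 8⁻¹ ≡ 20 (mod 53), so λ ≡ 47·20 ≡ 39.
  x = λ² - 33 - 33 = 1521 - 66 ≡ 24; y = λ·(33 - 24) - 4 ≡ 29. → (24, 29)
3G: (24, 29) + (33, 4). λ = (4 - 29)/(33 - 24) ≡ 28/9 mod 53. 9⁻¹ ≡ 6 (mod 53), so λ ≡ 9.
  x = λ² - 24 - 33 = 81 - 57 ≡ 24; y = λ·(24 - 24) - 29 ≡ 24. → (24, 24)
3G = (24, 24).
Finally 3G + H:
(24, 24) + (43, 16). λ = (16 - 24)/(43 - 24) ≡ 45/19 mod 53. 19⁻¹ ≡ 14 (mod 53), so λ ≡ 47.
  x = λ² - 24 - 43 = 2209 - 67 ≡ 22; y = λ·(24 - 22) - 24 ≡ 17. → (22, 17)

(22, 17)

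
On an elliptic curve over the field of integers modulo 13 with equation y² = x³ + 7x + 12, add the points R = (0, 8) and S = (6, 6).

(10, 4)

(0, 8) + (6, 6). λ = (6 - 8)/(6 - 0) ≡ 11/6 mod 13. 6⁻¹ ≡ 11 (mod 13) since 6·11 = 66 ≡ 1, so λ ≡ 4.
  x = λ² - 0 - 6 = 16 - 6 ≡ 10; y = λ·(0 - 10) - 8 ≡ 4. → (10, 4)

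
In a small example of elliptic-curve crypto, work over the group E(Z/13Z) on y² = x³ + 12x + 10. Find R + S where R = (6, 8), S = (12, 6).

(6, 8) + (12, 6). λ = (6 - 8)/(12 - 6) ≡ 11/6 mod 13. 6⁻¹ ≡ 11 (mod 13) since 6·11 = 66 ≡ 1, so λ ≡ 4.
  x = λ² - 6 - 12 = 16 - 18 ≡ 11; y = λ·(6 - 11) - 8 ≡ 11. → (11, 11)

(11, 11)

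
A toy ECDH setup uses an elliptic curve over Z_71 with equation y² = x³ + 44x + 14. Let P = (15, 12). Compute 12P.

(9, 43)

Double-and-add on 12 = (1100)₂. Start with P = (15, 12) for the leading 1-bit.
double: tangent at (15, 12): λ = (3·15² + 44)/(2·12) ≡ 9/24. 24⁻¹ ≡ 3 (mod 71) since 24·3 = 72 ≡ 1, so λ ≡ 9·3 ≡ 27.
  x = λ² - 15 - 15 = 729 - 30 ≡ 60; y = λ·(15 - 60) - 12 ≡ 51. → (60, 51)
add P: (60, 51) + (15, 12). λ = (12 - 51)/(15 - 60) ≡ 32/26 mod 71. 26⁻¹ ≡ 41 (mod 71) since 26·41 = 1066 ≡ 1, so λ ≡ 34.
  x = λ² - 60 - 15 = 1156 - 75 ≡ 16; y = λ·(60 - 16) - 51 ≡ 25. → (16, 25)
double: tangent at (16, 25): λ = (3·16² + 44)/(2·25) ≡ 31/50. 50⁻¹ ≡ 27 (mod 71) since 50·27 = 1350 ≡ 1, so λ ≡ 31·27 ≡ 56.
  x = λ² - 16 - 16 = 3136 - 32 ≡ 51; y = λ·(16 - 51) - 25 ≡ 3. → (51, 3)
double: tangent at (51, 3): λ = (3·51² + 44)/(2·3) ≡ 37/6. 6⁻¹ ≡ 12 (mod 71), so λ ≡ 37·12 ≡ 18.
  x = λ² - 51 - 51 = 324 - 102 ≡ 9; y = λ·(51 - 9) - 3 ≡ 43. → (9, 43)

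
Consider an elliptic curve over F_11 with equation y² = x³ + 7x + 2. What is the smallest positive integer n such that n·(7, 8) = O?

2P: tangent at (7, 8): λ = (3·7² + 7)/(2·8) ≡ 0/5. 5⁻¹ ≡ 9 (mod 11) since 5·9 = 45 ≡ 1, so λ ≡ 0·9 ≡ 0.
  x = λ² - 7 - 7 = 0 - 14 ≡ 8; y = λ·(7 - 8) - 8 ≡ 3. → (8, 3)
3P: (8, 3) + (7, 8). λ = (8 - 3)/(7 - 8) ≡ 5/10 mod 11. 10⁻¹ ≡ 10 (mod 11), so λ ≡ 6.
  x = λ² - 8 - 7 = 36 - 15 ≡ 10; y = λ·(8 - 10) - 3 ≡ 7. → (10, 7)
4P: (10, 7) + (7, 8). λ = (8 - 7)/(7 - 10) ≡ 1/8 mod 11. 8⁻¹ ≡ 7 (mod 11), so λ ≡ 7.
  x = λ² - 10 - 7 = 49 - 17 ≡ 10; y = λ·(10 - 10) - 7 ≡ 4. → (10, 4)
5P: (10, 4) + (7, 8). λ = (8 - 4)/(7 - 10) ≡ 4/8 mod 11. 8⁻¹ ≡ 7 (mod 11), so λ ≡ 6.
  x = λ² - 10 - 7 = 36 - 17 ≡ 8; y = λ·(10 - 8) - 4 ≡ 8. → (8, 8)
6P: (8, 8) + (7, 8). λ = (8 - 8)/(7 - 8) ≡ 0/10 mod 11. 10⁻¹ ≡ 10 (mod 11), so λ ≡ 0.
  x = λ² - 8 - 7 = 0 - 15 ≡ 7; y = λ·(8 - 7) - 8 ≡ 3. → (7, 3)
7P: (7, 3) + (7, 8): same x and y₁ ≡ -y₂, so the sum is O.
7P = O, so the order is 7.

7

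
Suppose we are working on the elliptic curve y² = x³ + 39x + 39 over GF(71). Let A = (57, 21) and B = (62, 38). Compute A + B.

(9, 57)

(57, 21) + (62, 38). λ = (38 - 21)/(62 - 57) ≡ 17/5 mod 71. 5⁻¹ ≡ 57 (mod 71) since 5·57 = 285 ≡ 1, so λ ≡ 46.
  x = λ² - 57 - 62 = 2116 - 119 ≡ 9; y = λ·(57 - 9) - 21 ≡ 57. → (9, 57)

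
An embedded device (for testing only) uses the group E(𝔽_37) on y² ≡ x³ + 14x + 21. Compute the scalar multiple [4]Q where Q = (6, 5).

(34, 10)

Double-and-add on 4 = (100)₂. Start with Q = (6, 5) for the leading 1-bit.
double: tangent at (6, 5): λ = (3·6² + 14)/(2·5) ≡ 11/10. 10⁻¹ ≡ 26 (mod 37), so λ ≡ 11·26 ≡ 27.
  x = λ² - 6 - 6 = 729 - 12 ≡ 14; y = λ·(6 - 14) - 5 ≡ 1. → (14, 1)
double: tangent at (14, 1): λ = (3·14² + 14)/(2·1) ≡ 10/2. 2⁻¹ ≡ 19 (mod 37) since 2·19 = 38 ≡ 1, so λ ≡ 10·19 ≡ 5.
  x = λ² - 14 - 14 = 25 - 28 ≡ 34; y = λ·(14 - 34) - 1 ≡ 10. → (34, 10)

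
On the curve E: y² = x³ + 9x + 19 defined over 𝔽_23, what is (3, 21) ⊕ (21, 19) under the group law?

(1, 12)

(3, 21) + (21, 19). λ = (19 - 21)/(21 - 3) ≡ 21/18 mod 23. 18⁻¹ ≡ 9 (mod 23), so λ ≡ 5.
  x = λ² - 3 - 21 = 25 - 24 ≡ 1; y = λ·(3 - 1) - 21 ≡ 12. → (1, 12)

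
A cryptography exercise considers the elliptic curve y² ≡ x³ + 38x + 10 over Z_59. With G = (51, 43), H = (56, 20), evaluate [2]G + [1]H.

(9, 14)

First 2G:
Repeated addition: build up to 2G.
2G: tangent at (51, 43): λ = (3·51² + 38)/(2·43) ≡ 53/27. 27⁻¹ ≡ 35 (mod 59), so λ ≡ 53·35 ≡ 26.
  x = λ² - 51 - 51 = 676 - 102 ≡ 43; y = λ·(51 - 43) - 43 ≡ 47. → (43, 47)
2G = (43, 47).
Finally 2G + H:
(43, 47) + (56, 20). λ = (20 - 47)/(56 - 43) ≡ 32/13 mod 59. 13⁻¹ ≡ 50 (mod 59) since 13·50 = 650 ≡ 1, so λ ≡ 7.
  x = λ² - 43 - 56 = 49 - 99 ≡ 9; y = λ·(43 - 9) - 47 ≡ 14. → (9, 14)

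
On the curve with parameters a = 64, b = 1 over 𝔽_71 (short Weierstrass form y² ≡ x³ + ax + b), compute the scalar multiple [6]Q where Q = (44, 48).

(15, 54)

Double-and-add on 6 = (110)₂. Start with Q = (44, 48) for the leading 1-bit.
double: tangent at (44, 48): λ = (3·44² + 64)/(2·48) ≡ 50/25. 25⁻¹ ≡ 54 (mod 71), so λ ≡ 50·54 ≡ 2.
  x = λ² - 44 - 44 = 4 - 88 ≡ 58; y = λ·(44 - 58) - 48 ≡ 66. → (58, 66)
add Q: (58, 66) + (44, 48). λ = (48 - 66)/(44 - 58) ≡ 53/57 mod 71. 57⁻¹ ≡ 5 (mod 71) since 57·5 = 285 ≡ 1, so λ ≡ 52.
  x = λ² - 58 - 44 = 2704 - 102 ≡ 46; y = λ·(58 - 46) - 66 ≡ 61. → (46, 61)
double: tangent at (46, 61): λ = (3·46² + 64)/(2·61) ≡ 22/51. 51⁻¹ ≡ 39 (mod 71) since 51·39 = 1989 ≡ 1, so λ ≡ 22·39 ≡ 6.
  x = λ² - 46 - 46 = 36 - 92 ≡ 15; y = λ·(46 - 15) - 61 ≡ 54. → (15, 54)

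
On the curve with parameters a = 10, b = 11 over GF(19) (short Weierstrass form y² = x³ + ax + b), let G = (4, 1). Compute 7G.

(3, 7)

Repeated addition: build up to 7G.
2G: tangent at (4, 1): λ = (3·4² + 10)/(2·1) ≡ 1/2. 2⁻¹ ≡ 10 (mod 19), so λ ≡ 1·10 ≡ 10.
  x = λ² - 4 - 4 = 100 - 8 ≡ 16; y = λ·(4 - 16) - 1 ≡ 12. → (16, 12)
3G: (16, 12) + (4, 1). λ = (1 - 12)/(4 - 16) ≡ 8/7 mod 19. 7⁻¹ ≡ 11 (mod 19) since 7·11 = 77 ≡ 1, so λ ≡ 12.
  x = λ² - 16 - 4 = 144 - 20 ≡ 10; y = λ·(16 - 10) - 12 ≡ 3. → (10, 3)
4G: (10, 3) + (4, 1). λ = (1 - 3)/(4 - 10) ≡ 17/13 mod 19. 13⁻¹ ≡ 3 (mod 19), so λ ≡ 13.
  x = λ² - 10 - 4 = 169 - 14 ≡ 3; y = λ·(10 - 3) - 3 ≡ 12. → (3, 12)
5G: (3, 12) + (4, 1). λ = (1 - 12)/(4 - 3) ≡ 8/1 mod 19. 1⁻¹ ≡ 1 (mod 19) since 1·1 = 1 ≡ 1, so λ ≡ 8.
  x = λ² - 3 - 4 = 64 - 7 ≡ 0; y = λ·(3 - 0) - 12 ≡ 12. → (0, 12)
6G: (0, 12) + (4, 1). λ = (1 - 12)/(4 - 0) ≡ 8/4 mod 19. 4⁻¹ ≡ 5 (mod 19) since 4·5 = 20 ≡ 1, so λ ≡ 2.
  x = λ² - 0 - 4 = 4 - 4 ≡ 0; y = λ·(0 - 0) - 12 ≡ 7. → (0, 7)
7G: (0, 7) + (4, 1). λ = (1 - 7)/(4 - 0) ≡ 13/4 mod 19. 4⁻¹ ≡ 5 (mod 19), so λ ≡ 8.
  x = λ² - 0 - 4 = 64 - 4 ≡ 3; y = λ·(0 - 3) - 7 ≡ 7. → (3, 7)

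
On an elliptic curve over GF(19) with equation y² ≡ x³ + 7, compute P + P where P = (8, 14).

(0, 11)

tangent at (8, 14): λ = (3·8² + 0)/(2·14) ≡ 2/9. 9⁻¹ ≡ 17 (mod 19) since 9·17 = 153 ≡ 1, so λ ≡ 2·17 ≡ 15.
  x = λ² - 8 - 8 = 225 - 16 ≡ 0; y = λ·(8 - 0) - 14 ≡ 11. → (0, 11)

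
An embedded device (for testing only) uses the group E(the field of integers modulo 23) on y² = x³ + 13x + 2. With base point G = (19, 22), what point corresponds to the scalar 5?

(11, 2)

Double-and-add on 5 = (101)₂. Start with G = (19, 22) for the leading 1-bit.
double: tangent at (19, 22): λ = (3·19² + 13)/(2·22) ≡ 15/21. 21⁻¹ ≡ 11 (mod 23), so λ ≡ 15·11 ≡ 4.
  x = λ² - 19 - 19 = 16 - 38 ≡ 1; y = λ·(19 - 1) - 22 ≡ 4. → (1, 4)
double: tangent at (1, 4): λ = (3·1² + 13)/(2·4) ≡ 16/8. 8⁻¹ ≡ 3 (mod 23) since 8·3 = 24 ≡ 1, so λ ≡ 16·3 ≡ 2.
  x = λ² - 1 - 1 = 4 - 2 ≡ 2; y = λ·(1 - 2) - 4 ≡ 17. → (2, 17)
add G: (2, 17) + (19, 22). λ = (22 - 17)/(19 - 2) ≡ 5/17 mod 23. 17⁻¹ ≡ 19 (mod 23), so λ ≡ 3.
  x = λ² - 2 - 19 = 9 - 21 ≡ 11; y = λ·(2 - 11) - 17 ≡ 2. → (11, 2)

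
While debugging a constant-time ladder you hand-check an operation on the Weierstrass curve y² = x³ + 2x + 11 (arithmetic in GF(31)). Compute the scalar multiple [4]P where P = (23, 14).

Repeated addition: build up to 4P.
2P: tangent at (23, 14): λ = (3·23² + 2)/(2·14) ≡ 8/28. 28⁻¹ ≡ 10 (mod 31) since 28·10 = 280 ≡ 1, so λ ≡ 8·10 ≡ 18.
  x = λ² - 23 - 23 = 324 - 46 ≡ 30; y = λ·(23 - 30) - 14 ≡ 15. → (30, 15)
3P: (30, 15) + (23, 14). λ = (14 - 15)/(23 - 30) ≡ 30/24 mod 31. 24⁻¹ ≡ 22 (mod 31), so λ ≡ 9.
  x = λ² - 30 - 23 = 81 - 53 ≡ 28; y = λ·(30 - 28) - 15 ≡ 3. → (28, 3)
4P: (28, 3) + (23, 14). λ = (14 - 3)/(23 - 28) ≡ 11/26 mod 31. 26⁻¹ ≡ 6 (mod 31) since 26·6 = 156 ≡ 1, so λ ≡ 4.
  x = λ² - 28 - 23 = 16 - 51 ≡ 27; y = λ·(28 - 27) - 3 ≡ 1. → (27, 1)

(27, 1)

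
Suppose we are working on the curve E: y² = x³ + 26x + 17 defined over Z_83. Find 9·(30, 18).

(24, 40)

Write Q = (30, 18).
Double-and-add on 9 = (1001)₂. Start with Q = (30, 18) for the leading 1-bit.
double: tangent at (30, 18): λ = (3·30² + 26)/(2·18) ≡ 70/36. 36⁻¹ ≡ 30 (mod 83) since 36·30 = 1080 ≡ 1, so λ ≡ 70·30 ≡ 25.
  x = λ² - 30 - 30 = 625 - 60 ≡ 67; y = λ·(30 - 67) - 18 ≡ 53. → (67, 53)
double: tangent at (67, 53): λ = (3·67² + 26)/(2·53) ≡ 47/23. 23⁻¹ ≡ 65 (mod 83), so λ ≡ 47·65 ≡ 67.
  x = λ² - 67 - 67 = 4489 - 134 ≡ 39; y = λ·(67 - 39) - 53 ≡ 80. → (39, 80)
double: tangent at (39, 80): λ = (3·39² + 26)/(2·80) ≡ 24/77. 77⁻¹ ≡ 69 (mod 83), so λ ≡ 24·69 ≡ 79.
  x = λ² - 39 - 39 = 6241 - 78 ≡ 21; y = λ·(39 - 21) - 80 ≡ 14. → (21, 14)
add Q: (21, 14) + (30, 18). λ = (18 - 14)/(30 - 21) ≡ 4/9 mod 83. 9⁻¹ ≡ 37 (mod 83), so λ ≡ 65.
  x = λ² - 21 - 30 = 4225 - 51 ≡ 24; y = λ·(21 - 24) - 14 ≡ 40. → (24, 40)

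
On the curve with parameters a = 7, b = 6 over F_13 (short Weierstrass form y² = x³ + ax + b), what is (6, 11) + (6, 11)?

tangent at (6, 11): λ = (3·6² + 7)/(2·11) ≡ 11/9. 9⁻¹ ≡ 3 (mod 13), so λ ≡ 11·3 ≡ 7.
  x = λ² - 6 - 6 = 49 - 12 ≡ 11; y = λ·(6 - 11) - 11 ≡ 6. → (11, 6)

(11, 6)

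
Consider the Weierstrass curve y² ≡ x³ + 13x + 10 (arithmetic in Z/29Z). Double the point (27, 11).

tangent at (27, 11): λ = (3·27² + 13)/(2·11) ≡ 25/22. 22⁻¹ ≡ 4 (mod 29) since 22·4 = 88 ≡ 1, so λ ≡ 25·4 ≡ 13.
  x = λ² - 27 - 27 = 169 - 54 ≡ 28; y = λ·(27 - 28) - 11 ≡ 5. → (28, 5)

(28, 5)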